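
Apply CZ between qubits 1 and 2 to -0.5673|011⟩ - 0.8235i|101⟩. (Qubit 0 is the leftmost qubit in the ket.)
0.5673|011⟩ - 0.8235i|101⟩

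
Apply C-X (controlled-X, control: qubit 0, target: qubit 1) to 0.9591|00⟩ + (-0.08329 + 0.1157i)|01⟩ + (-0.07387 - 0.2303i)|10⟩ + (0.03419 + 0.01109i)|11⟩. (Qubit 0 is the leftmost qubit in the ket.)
0.9591|00⟩ + (-0.08329 + 0.1157i)|01⟩ + (0.03419 + 0.01109i)|10⟩ + (-0.07387 - 0.2303i)|11⟩

C-X leaves the control-|0⟩ kets |00⟩, |01⟩ unchanged and applies X to qubit 1 on the control-|1⟩ pair (|10⟩, |11⟩).
X = [[0, 1], [1, 0]].
With a = amp(|10⟩) = (-0.07387 - 0.2303i) and b = amp(|11⟩) = (0.03419 + 0.01109i):
new amp(|10⟩) = (1)·b = (0.03419 + 0.01109i)
new amp(|11⟩) = (1)·a = (-0.07387 - 0.2303i)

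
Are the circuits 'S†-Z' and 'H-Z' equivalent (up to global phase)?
No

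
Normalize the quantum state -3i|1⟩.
-i|1⟩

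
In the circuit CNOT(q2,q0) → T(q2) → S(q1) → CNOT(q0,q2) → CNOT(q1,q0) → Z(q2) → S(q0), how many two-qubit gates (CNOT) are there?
3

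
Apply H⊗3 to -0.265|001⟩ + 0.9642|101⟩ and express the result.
0.2472|000⟩ - 0.2472|001⟩ + 0.2472|010⟩ - 0.2472|011⟩ - 0.4346|100⟩ + 0.4346|101⟩ - 0.4346|110⟩ + 0.4346|111⟩

H⊗3 gives amp(|y⟩) = (1/2√2) Σ_x (−1)^(x·y) amp(|x⟩), where x·y is the number of positions in which both x and y have a 1.
|000⟩: (-0.265 + 0.9642)/(2√2) = 0.2472
|001⟩: (0.265 - 0.9642)/(2√2) = -0.2472
|010⟩: (-0.265 + 0.9642)/(2√2) = 0.2472
|011⟩: (0.265 - 0.9642)/(2√2) = -0.2472
|100⟩: (-0.265 - 0.9642)/(2√2) = -0.4346
|101⟩: (0.265 + 0.9642)/(2√2) = 0.4346
|110⟩: (-0.265 - 0.9642)/(2√2) = -0.4346
|111⟩: (0.265 + 0.9642)/(2√2) = 0.4346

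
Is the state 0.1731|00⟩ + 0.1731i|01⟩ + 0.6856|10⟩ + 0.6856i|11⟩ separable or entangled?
Separable

Writing the state as a|00⟩ + b|01⟩ + c|10⟩ + d|11⟩, it is a product state iff ad − bc = 0.
Here (a, b, c, d) = (0.1731, 0.1731i, 0.6856, 0.6856i): ad − bc = (0.1731)(0.6856i) − (0.1731i)(0.6856) = 0, so the state is separable.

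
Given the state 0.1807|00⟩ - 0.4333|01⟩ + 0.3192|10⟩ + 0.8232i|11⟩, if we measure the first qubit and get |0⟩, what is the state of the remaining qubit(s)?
0.3849|0⟩ - 0.923|1⟩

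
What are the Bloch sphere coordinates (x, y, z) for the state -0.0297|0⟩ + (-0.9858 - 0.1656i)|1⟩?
(0.05856, 0.009837, -0.9983)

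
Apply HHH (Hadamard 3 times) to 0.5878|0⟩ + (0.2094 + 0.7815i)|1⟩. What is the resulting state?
(0.5637 + 0.5526i)|0⟩ + (0.2676 - 0.5526i)|1⟩

H² = I, so H^3 = H: a single Hadamard. With (a, b) = (0.5878, (0.2094 + 0.7815i)), H gives ((a + b)/√2, (a − b)/√2) = ((0.5637 + 0.5526i), (0.2676 - 0.5526i)).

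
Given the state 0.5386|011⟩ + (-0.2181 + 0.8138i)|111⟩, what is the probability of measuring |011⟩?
0.2901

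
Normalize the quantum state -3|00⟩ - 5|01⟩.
-0.5145|00⟩ - 0.8575|01⟩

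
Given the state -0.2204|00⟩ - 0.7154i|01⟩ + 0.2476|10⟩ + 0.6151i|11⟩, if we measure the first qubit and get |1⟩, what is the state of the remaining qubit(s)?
0.3734|0⟩ + 0.9277i|1⟩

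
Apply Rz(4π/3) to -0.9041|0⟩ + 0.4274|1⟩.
(0.4521 + 0.783i)|0⟩ + (-0.2137 + 0.3701i)|1⟩

Rz(4π/3) = [[e^(−iθ/2), 0], [0, e^(iθ/2)]] with e^(±iθ/2) = cos(θ/2) ± i·sin(θ/2); θ = 4π/3, cos(θ/2) ≈ -0.5, sin(θ/2) ≈ 0.866025.
With a = amp(|0⟩) = -0.9041 and b = amp(|1⟩) = 0.4274:
new amp(|0⟩) = (-0.5 - 0.866025i)·a = (0.4521 + 0.783i)
new amp(|1⟩) = (-0.5 + 0.866025i)·b = (-0.2137 + 0.3701i)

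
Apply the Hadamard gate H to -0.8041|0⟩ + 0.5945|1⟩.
-0.1482|0⟩ - 0.989|1⟩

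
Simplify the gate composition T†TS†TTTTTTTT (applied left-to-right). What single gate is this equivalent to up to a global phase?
S†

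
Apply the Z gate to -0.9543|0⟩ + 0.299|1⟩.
-0.9543|0⟩ - 0.299|1⟩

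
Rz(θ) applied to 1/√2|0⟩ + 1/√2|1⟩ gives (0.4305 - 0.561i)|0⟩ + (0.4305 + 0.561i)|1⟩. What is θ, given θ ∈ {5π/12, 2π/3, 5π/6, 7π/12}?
7π/12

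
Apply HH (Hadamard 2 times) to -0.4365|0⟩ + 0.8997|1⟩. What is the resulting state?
-0.4365|0⟩ + 0.8997|1⟩

H² = I, so an even number of Hadamards cancels: H^2 = I and the state is unchanged.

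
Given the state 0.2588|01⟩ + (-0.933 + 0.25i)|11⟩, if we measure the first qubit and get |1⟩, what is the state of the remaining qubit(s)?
(-0.9659 + 0.2588i)|1⟩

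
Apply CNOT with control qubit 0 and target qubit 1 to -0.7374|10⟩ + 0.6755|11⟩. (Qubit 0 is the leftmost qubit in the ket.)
0.6755|10⟩ - 0.7374|11⟩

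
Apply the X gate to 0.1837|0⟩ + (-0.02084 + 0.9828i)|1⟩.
(-0.02084 + 0.9828i)|0⟩ + 0.1837|1⟩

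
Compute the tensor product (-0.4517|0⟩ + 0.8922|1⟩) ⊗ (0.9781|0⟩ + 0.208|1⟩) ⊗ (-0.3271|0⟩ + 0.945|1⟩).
0.1445|000⟩ - 0.4175|001⟩ + 0.03073|010⟩ - 0.08879|011⟩ - 0.2854|100⟩ + 0.8247|101⟩ - 0.0607|110⟩ + 0.1754|111⟩

amp(|b₁b₂…⟩) = product of the factor amplitudes for bits b₁, b₂, …; only kets whose every factor amplitude is nonzero survive.
|000⟩: (-0.4517)(0.9781)(-0.3271) = 0.1445
|001⟩: (-0.4517)(0.9781)(0.945) = -0.4175
|010⟩: (-0.4517)(0.208)(-0.3271) = 0.03073
|011⟩: (-0.4517)(0.208)(0.945) = -0.08879
|100⟩: (0.8922)(0.9781)(-0.3271) = -0.2854
|101⟩: (0.8922)(0.9781)(0.945) = 0.8247
|110⟩: (0.8922)(0.208)(-0.3271) = -0.0607
|111⟩: (0.8922)(0.208)(0.945) = 0.1754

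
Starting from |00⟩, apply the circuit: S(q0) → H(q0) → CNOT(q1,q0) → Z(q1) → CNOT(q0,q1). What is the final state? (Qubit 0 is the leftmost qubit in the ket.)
1/√2|00⟩ + 1/√2|11⟩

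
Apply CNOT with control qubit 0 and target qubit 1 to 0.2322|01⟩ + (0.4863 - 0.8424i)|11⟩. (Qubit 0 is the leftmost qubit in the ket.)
0.2322|01⟩ + (0.4863 - 0.8424i)|10⟩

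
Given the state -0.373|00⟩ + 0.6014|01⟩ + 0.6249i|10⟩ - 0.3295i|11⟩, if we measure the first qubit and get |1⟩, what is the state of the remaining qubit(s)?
0.8846i|0⟩ - 0.4664i|1⟩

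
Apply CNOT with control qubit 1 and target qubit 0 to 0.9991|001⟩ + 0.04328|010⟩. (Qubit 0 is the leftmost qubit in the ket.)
0.9991|001⟩ + 0.04328|110⟩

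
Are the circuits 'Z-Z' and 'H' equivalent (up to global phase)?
No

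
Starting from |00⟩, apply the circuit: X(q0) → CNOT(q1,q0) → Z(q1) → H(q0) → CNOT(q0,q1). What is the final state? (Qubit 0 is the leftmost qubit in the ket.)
1/√2|00⟩ - 1/√2|11⟩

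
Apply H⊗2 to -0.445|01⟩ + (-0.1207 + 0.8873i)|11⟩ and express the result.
(-0.2829 + 0.4437i)|00⟩ + (0.2829 - 0.4437i)|01⟩ + (-0.1622 - 0.4437i)|10⟩ + (0.1622 + 0.4437i)|11⟩

H⊗2 gives amp(|y⟩) = (1/2) Σ_x (−1)^(x·y) amp(|x⟩), where x·y is the number of positions in which both x and y have a 1.
|00⟩: (-0.445 + (-0.1207 + 0.8873i))/2 = (-0.2829 + 0.4437i)
|01⟩: (0.445 - (-0.1207 + 0.8873i))/2 = (0.2829 - 0.4437i)
|10⟩: (-0.445 - (-0.1207 + 0.8873i))/2 = (-0.1622 - 0.4437i)
|11⟩: (0.445 + (-0.1207 + 0.8873i))/2 = (0.1622 + 0.4437i)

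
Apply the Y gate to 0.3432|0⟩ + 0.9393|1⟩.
-0.9393i|0⟩ + 0.3432i|1⟩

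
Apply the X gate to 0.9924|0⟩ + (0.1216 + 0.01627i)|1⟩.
(0.1216 + 0.01627i)|0⟩ + 0.9924|1⟩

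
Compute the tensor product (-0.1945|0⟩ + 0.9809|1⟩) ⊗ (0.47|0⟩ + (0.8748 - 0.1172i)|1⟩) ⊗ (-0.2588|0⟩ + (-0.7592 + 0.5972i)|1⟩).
0.02366|000⟩ + (0.0694 - 0.05459i)|001⟩ + (0.04403 - 0.005899i)|010⟩ + (0.1156 - 0.1189i)|011⟩ - 0.1193|100⟩ + (-0.35 + 0.2753i)|101⟩ + (-0.2221 + 0.02975i)|110⟩ + (-0.5828 + 0.5997i)|111⟩

amp(|b₁b₂…⟩) = product of the factor amplitudes for bits b₁, b₂, …; only kets whose every factor amplitude is nonzero survive.
|000⟩: (-0.1945)(0.47)(-0.2588) = 0.02366
|001⟩: (-0.1945)(0.47)(-0.7592 + 0.5972i) = (0.0694 - 0.05459i)
|010⟩: (-0.1945)(0.8748 - 0.1172i)(-0.2588) = (0.04403 - 0.005899i)
|011⟩: (-0.1945)(0.8748 - 0.1172i)(-0.7592 + 0.5972i) = (0.1156 - 0.1189i)
|100⟩: (0.9809)(0.47)(-0.2588) = -0.1193
|101⟩: (0.9809)(0.47)(-0.7592 + 0.5972i) = (-0.35 + 0.2753i)
|110⟩: (0.9809)(0.8748 - 0.1172i)(-0.2588) = (-0.2221 + 0.02975i)
|111⟩: (0.9809)(0.8748 - 0.1172i)(-0.7592 + 0.5972i) = (-0.5828 + 0.5997i)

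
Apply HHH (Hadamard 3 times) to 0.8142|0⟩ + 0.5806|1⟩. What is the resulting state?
0.9863|0⟩ + 0.1652|1⟩

H² = I, so H^3 = H: a single Hadamard. With (a, b) = (0.8142, 0.5806), H gives ((a + b)/√2, (a − b)/√2) = (0.9863, 0.1652).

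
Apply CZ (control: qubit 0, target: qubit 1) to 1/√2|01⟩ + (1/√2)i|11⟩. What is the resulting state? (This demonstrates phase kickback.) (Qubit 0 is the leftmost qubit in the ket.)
1/√2|01⟩ - (1/√2)i|11⟩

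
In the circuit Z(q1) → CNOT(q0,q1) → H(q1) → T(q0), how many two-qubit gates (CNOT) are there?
1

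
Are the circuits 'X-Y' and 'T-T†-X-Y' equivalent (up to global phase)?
Yes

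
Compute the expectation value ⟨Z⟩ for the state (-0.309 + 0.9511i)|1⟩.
-1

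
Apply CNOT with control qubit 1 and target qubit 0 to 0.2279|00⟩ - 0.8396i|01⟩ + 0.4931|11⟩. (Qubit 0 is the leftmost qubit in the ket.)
0.2279|00⟩ + 0.4931|01⟩ - 0.8396i|11⟩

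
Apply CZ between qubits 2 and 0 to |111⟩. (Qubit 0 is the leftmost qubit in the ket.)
-|111⟩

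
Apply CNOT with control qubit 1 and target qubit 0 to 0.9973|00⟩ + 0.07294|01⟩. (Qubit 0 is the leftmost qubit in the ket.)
0.9973|00⟩ + 0.07294|11⟩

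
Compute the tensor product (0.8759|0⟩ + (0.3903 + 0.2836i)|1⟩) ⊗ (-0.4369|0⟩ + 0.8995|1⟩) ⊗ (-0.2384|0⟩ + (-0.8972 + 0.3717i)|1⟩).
0.09123|000⟩ + (0.3433 - 0.1422i)|001⟩ - 0.1878|010⟩ + (-0.7069 + 0.2929i)|011⟩ + (0.04065 + 0.02954i)|100⟩ + (0.199 + 0.04778i)|101⟩ + (-0.0837 - 0.06082i)|110⟩ + (-0.4098 - 0.09838i)|111⟩

amp(|b₁b₂…⟩) = product of the factor amplitudes for bits b₁, b₂, …; only kets whose every factor amplitude is nonzero survive.
|000⟩: (0.8759)(-0.4369)(-0.2384) = 0.09123
|001⟩: (0.8759)(-0.4369)(-0.8972 + 0.3717i) = (0.3433 - 0.1422i)
|010⟩: (0.8759)(0.8995)(-0.2384) = -0.1878
|011⟩: (0.8759)(0.8995)(-0.8972 + 0.3717i) = (-0.7069 + 0.2929i)
|100⟩: (0.3903 + 0.2836i)(-0.4369)(-0.2384) = (0.04065 + 0.02954i)
|101⟩: (0.3903 + 0.2836i)(-0.4369)(-0.8972 + 0.3717i) = (0.199 + 0.04778i)
|110⟩: (0.3903 + 0.2836i)(0.8995)(-0.2384) = (-0.0837 - 0.06082i)
|111⟩: (0.3903 + 0.2836i)(0.8995)(-0.8972 + 0.3717i) = (-0.4098 - 0.09838i)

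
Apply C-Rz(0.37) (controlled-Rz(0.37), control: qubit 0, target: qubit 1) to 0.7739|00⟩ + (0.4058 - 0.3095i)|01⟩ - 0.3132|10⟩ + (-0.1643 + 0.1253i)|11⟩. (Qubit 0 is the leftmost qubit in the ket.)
0.7739|00⟩ + (0.4058 - 0.3095i)|01⟩ + (-0.3079 + 0.05761i)|10⟩ + (-0.1845 + 0.09294i)|11⟩

C-Rz(0.37) leaves the control-|0⟩ kets |00⟩, |01⟩ unchanged and applies Rz(0.37) to qubit 1 on the control-|1⟩ pair (|10⟩, |11⟩).
Rz(0.37) = [[e^(−iθ/2), 0], [0, e^(iθ/2)]] with e^(±iθ/2) = cos(θ/2) ± i·sin(θ/2); θ = 0.37, cos(θ/2) ≈ 0.982936, sin(θ/2) ≈ 0.183947.
With a = amp(|10⟩) = -0.3132 and b = amp(|11⟩) = (-0.1643 + 0.1253i):
new amp(|10⟩) = (0.982936 - 0.183947i)·a = (-0.3079 + 0.05761i)
new amp(|11⟩) = (0.982936 + 0.183947i)·b = (-0.1845 + 0.09294i)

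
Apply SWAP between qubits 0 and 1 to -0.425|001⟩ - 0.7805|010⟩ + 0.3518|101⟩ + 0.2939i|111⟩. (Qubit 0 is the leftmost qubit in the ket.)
-0.425|001⟩ + 0.3518|011⟩ - 0.7805|100⟩ + 0.2939i|111⟩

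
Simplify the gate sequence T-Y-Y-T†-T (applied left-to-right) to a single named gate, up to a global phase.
T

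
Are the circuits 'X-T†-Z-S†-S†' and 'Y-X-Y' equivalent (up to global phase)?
No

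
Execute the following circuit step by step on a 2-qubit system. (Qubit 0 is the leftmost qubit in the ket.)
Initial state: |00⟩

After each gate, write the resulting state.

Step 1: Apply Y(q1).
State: i|01⟩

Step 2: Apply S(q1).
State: -|01⟩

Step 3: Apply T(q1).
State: (-1/√2 - (1/√2)i)|01⟩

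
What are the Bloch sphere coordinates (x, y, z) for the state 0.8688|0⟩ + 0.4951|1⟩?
(0.8603, 0, 0.5097)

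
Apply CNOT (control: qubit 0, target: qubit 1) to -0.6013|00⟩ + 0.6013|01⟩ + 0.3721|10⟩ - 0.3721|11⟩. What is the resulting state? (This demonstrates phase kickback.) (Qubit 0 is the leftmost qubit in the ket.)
-0.6013|00⟩ + 0.6013|01⟩ - 0.3721|10⟩ + 0.3721|11⟩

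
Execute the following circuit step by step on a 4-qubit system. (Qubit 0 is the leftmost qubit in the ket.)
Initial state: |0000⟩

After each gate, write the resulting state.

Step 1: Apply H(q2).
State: 1/√2|0000⟩ + 1/√2|0010⟩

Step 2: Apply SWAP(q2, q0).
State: 1/√2|0000⟩ + 1/√2|1000⟩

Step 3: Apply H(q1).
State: 1/2|0000⟩ + 1/2|0100⟩ + 1/2|1000⟩ + 1/2|1100⟩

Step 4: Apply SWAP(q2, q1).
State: 1/2|0000⟩ + 1/2|0010⟩ + 1/2|1000⟩ + 1/2|1010⟩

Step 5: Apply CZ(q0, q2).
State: 1/2|0000⟩ + 1/2|0010⟩ + 1/2|1000⟩ - 1/2|1010⟩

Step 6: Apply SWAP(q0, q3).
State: 1/2|0000⟩ + 1/2|0001⟩ + 1/2|0010⟩ - 1/2|0011⟩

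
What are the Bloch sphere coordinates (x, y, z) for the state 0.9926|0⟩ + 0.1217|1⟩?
(0.2416, 0, 0.9704)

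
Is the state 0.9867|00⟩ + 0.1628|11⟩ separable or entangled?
Entangled

Writing the state as a|00⟩ + b|01⟩ + c|10⟩ + d|11⟩, it is a product state iff ad − bc = 0.
Here (a, b, c, d) = (0.9867, 0, 0, 0.1628): ad − bc = (0.9867)(0.1628) − (0)(0) = 0.1606 ≠ 0, so the state is entangled.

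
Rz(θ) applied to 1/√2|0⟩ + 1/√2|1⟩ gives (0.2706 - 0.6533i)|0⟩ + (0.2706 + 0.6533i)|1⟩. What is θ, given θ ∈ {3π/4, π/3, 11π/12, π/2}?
3π/4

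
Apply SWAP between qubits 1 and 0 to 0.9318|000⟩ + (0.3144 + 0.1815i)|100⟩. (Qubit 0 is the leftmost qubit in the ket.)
0.9318|000⟩ + (0.3144 + 0.1815i)|010⟩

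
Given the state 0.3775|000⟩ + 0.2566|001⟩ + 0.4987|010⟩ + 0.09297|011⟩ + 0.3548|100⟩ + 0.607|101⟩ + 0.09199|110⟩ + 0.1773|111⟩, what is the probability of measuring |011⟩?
0.008643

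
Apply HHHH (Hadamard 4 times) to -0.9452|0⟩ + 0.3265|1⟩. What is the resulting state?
-0.9452|0⟩ + 0.3265|1⟩

H² = I, so an even number of Hadamards cancels: H^4 = I and the state is unchanged.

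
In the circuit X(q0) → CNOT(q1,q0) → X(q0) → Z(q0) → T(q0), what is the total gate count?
5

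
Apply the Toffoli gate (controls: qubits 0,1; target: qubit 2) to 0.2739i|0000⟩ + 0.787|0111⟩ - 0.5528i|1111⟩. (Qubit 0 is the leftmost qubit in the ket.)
0.2739i|0000⟩ + 0.787|0111⟩ - 0.5528i|1101⟩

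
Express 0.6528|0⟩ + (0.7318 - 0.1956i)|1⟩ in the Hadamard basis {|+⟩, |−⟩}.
(0.9791 - 0.1383i)|+⟩ + (-0.05586 + 0.1383i)|−⟩

With |ψ⟩ = α|0⟩ + β|1⟩, the Hadamard-basis coefficients are ⟨+|ψ⟩ = (α + β)/√2 and ⟨−|ψ⟩ = (α − β)/√2.
Here α = 0.6528, β = (0.7318 - 0.1956i): (α + β)/√2 = (0.9791 - 0.1383i), (α − β)/√2 = (-0.05586 + 0.1383i).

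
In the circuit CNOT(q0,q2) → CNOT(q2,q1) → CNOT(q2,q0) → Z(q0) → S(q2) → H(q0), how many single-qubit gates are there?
3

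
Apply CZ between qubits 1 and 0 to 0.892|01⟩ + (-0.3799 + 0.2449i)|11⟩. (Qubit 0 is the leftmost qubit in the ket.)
0.892|01⟩ + (0.3799 - 0.2449i)|11⟩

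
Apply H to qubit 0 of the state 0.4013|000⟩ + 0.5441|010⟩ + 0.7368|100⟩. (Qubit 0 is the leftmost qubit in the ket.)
0.8048|000⟩ + 0.3847|010⟩ - 0.2372|100⟩ + 0.3847|110⟩

H on qubit 0 mixes each pair of kets that differ only in qubit 0: amplitudes (a, b) of (|…0…⟩, |…1…⟩) become ((a + b)/√2, (a − b)/√2). Kets absent from the input have amplitude 0.
(|000⟩, |100⟩): (a, b) = (0.4013, 0.7368) → (0.8048, -0.2372)
(|010⟩, |110⟩): (a, b) = (0.5441, 0) → (0.3847, 0.3847)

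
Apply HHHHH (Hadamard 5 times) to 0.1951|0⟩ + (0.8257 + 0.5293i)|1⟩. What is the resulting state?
(0.7218 + 0.3743i)|0⟩ + (-0.4459 - 0.3743i)|1⟩

H² = I, so H^5 = H: a single Hadamard. With (a, b) = (0.1951, (0.8257 + 0.5293i)), H gives ((a + b)/√2, (a − b)/√2) = ((0.7218 + 0.3743i), (-0.4459 - 0.3743i)).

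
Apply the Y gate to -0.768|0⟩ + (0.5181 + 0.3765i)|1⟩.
(0.3765 - 0.5181i)|0⟩ - 0.768i|1⟩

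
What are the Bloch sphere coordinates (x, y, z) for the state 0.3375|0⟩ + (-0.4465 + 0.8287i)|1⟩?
(-0.3014, 0.5594, -0.7722)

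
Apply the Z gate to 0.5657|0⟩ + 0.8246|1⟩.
0.5657|0⟩ - 0.8246|1⟩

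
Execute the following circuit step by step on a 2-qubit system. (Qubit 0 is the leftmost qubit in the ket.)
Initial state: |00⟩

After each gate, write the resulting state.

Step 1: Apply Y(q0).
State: i|10⟩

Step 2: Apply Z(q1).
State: i|10⟩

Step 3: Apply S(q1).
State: i|10⟩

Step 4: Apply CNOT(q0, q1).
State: i|11⟩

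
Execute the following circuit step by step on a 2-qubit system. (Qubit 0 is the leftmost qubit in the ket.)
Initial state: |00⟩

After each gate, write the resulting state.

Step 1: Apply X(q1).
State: |01⟩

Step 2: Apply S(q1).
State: i|01⟩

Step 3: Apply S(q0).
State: i|01⟩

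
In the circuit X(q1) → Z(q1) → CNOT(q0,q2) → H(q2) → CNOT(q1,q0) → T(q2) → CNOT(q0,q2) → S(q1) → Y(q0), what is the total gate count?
9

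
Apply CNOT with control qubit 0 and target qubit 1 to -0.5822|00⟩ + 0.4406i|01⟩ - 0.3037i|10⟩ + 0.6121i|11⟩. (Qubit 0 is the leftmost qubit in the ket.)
-0.5822|00⟩ + 0.4406i|01⟩ + 0.6121i|10⟩ - 0.3037i|11⟩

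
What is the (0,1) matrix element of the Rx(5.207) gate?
-0.5125i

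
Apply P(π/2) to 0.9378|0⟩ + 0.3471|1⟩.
0.9378|0⟩ + 0.3471i|1⟩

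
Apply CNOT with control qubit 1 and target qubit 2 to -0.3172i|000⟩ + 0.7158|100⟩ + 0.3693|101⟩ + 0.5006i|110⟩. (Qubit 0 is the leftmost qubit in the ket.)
-0.3172i|000⟩ + 0.7158|100⟩ + 0.3693|101⟩ + 0.5006i|111⟩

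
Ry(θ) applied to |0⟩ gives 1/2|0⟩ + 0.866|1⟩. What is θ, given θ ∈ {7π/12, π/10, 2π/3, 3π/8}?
2π/3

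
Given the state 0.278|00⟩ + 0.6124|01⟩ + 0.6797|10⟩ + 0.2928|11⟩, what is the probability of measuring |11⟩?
0.08573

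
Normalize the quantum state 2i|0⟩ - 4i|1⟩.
(1/√5)i|0⟩ - 0.8944i|1⟩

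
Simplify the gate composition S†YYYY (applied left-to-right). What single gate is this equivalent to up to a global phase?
S†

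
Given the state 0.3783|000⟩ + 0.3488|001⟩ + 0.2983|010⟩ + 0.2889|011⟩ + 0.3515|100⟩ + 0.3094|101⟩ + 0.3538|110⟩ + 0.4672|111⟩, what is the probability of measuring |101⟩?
0.09573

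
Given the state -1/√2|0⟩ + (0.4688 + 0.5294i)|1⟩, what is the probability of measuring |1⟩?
0.5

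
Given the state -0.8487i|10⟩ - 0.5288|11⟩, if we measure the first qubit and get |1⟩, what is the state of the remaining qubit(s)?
-0.8487i|0⟩ - 0.5288|1⟩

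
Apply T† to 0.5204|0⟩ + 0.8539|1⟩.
0.5204|0⟩ + (0.6038 - 0.6038i)|1⟩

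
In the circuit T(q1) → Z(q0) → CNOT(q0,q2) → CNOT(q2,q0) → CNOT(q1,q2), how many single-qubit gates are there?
2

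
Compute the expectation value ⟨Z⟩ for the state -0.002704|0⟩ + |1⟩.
-1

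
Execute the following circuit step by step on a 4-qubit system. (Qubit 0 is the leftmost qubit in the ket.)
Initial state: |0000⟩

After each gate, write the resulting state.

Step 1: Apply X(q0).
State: |1000⟩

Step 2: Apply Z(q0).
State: -|1000⟩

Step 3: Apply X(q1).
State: -|1100⟩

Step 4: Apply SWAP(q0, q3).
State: -|0101⟩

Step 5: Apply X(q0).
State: -|1101⟩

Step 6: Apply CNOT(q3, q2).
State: -|1111⟩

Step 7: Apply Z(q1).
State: |1111⟩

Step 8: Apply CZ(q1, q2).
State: -|1111⟩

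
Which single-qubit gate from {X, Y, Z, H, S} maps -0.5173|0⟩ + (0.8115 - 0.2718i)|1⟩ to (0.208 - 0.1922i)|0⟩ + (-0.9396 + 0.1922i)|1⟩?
H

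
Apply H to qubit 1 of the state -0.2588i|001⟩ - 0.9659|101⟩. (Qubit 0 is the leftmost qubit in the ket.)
-0.183i|001⟩ - 0.183i|011⟩ - 0.683|101⟩ - 0.683|111⟩

H on qubit 1 mixes each pair of kets that differ only in qubit 1: amplitudes (a, b) of (|…0…⟩, |…1…⟩) become ((a + b)/√2, (a − b)/√2). Kets absent from the input have amplitude 0.
(|001⟩, |011⟩): (a, b) = (-0.2588i, 0) → (-0.183i, -0.183i)
(|101⟩, |111⟩): (a, b) = (-0.9659, 0) → (-0.683, -0.683)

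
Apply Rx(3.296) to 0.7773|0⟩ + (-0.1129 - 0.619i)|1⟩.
(-0.6771 + 0.1126i)|0⟩ + (0.008708 - 0.7272i)|1⟩

Rx(3.296) = [[cos(θ/2), −i·sin(θ/2)], [−i·sin(θ/2), cos(θ/2)]]; θ = 3.296, cos(θ/2) ≈ -0.077127, sin(θ/2) ≈ 0.997021.
With a = amp(|0⟩) = 0.7773 and b = amp(|1⟩) = (-0.1129 - 0.619i):
new amp(|0⟩) = (-0.077127)·a + (-0.997021i)·b = (-0.6771 + 0.1126i)
new amp(|1⟩) = (-0.997021i)·a + (-0.077127)·b = (0.008708 - 0.7272i)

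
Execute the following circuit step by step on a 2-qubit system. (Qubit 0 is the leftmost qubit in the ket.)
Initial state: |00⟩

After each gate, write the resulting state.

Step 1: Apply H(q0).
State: 1/√2|00⟩ + 1/√2|10⟩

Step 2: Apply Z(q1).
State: 1/√2|00⟩ + 1/√2|10⟩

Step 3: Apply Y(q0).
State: -(1/√2)i|00⟩ + (1/√2)i|10⟩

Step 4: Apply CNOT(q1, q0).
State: -(1/√2)i|00⟩ + (1/√2)i|10⟩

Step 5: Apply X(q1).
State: -(1/√2)i|01⟩ + (1/√2)i|11⟩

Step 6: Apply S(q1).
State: 1/√2|01⟩ - 1/√2|11⟩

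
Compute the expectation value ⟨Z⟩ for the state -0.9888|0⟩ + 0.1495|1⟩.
0.9554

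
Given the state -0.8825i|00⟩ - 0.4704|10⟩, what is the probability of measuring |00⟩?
0.7788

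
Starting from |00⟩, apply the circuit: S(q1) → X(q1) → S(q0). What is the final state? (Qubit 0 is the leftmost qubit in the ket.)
|01⟩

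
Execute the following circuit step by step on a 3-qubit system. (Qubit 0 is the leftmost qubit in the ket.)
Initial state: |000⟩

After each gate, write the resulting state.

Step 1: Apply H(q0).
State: 1/√2|000⟩ + 1/√2|100⟩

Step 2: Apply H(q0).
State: |000⟩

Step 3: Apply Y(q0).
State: i|100⟩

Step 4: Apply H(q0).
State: (1/√2)i|000⟩ - (1/√2)i|100⟩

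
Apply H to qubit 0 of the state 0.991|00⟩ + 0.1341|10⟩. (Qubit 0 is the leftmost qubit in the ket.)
0.7956|00⟩ + 0.6059|10⟩

H on qubit 0 mixes each pair of kets that differ only in qubit 0: amplitudes (a, b) of (|…0…⟩, |…1…⟩) become ((a + b)/√2, (a − b)/√2). Kets absent from the input have amplitude 0.
(|00⟩, |10⟩): (a, b) = (0.991, 0.1341) → (0.7956, 0.6059)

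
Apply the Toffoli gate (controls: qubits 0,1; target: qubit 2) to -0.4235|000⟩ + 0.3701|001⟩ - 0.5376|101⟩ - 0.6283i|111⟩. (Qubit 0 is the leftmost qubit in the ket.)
-0.4235|000⟩ + 0.3701|001⟩ - 0.5376|101⟩ - 0.6283i|110⟩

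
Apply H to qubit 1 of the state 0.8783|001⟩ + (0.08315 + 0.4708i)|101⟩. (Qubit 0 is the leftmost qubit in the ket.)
0.6211|001⟩ + 0.6211|011⟩ + (0.0588 + 0.3329i)|101⟩ + (0.0588 + 0.3329i)|111⟩

H on qubit 1 mixes each pair of kets that differ only in qubit 1: amplitudes (a, b) of (|…0…⟩, |…1…⟩) become ((a + b)/√2, (a − b)/√2). Kets absent from the input have amplitude 0.
(|001⟩, |011⟩): (a, b) = (0.8783, 0) → (0.6211, 0.6211)
(|101⟩, |111⟩): (a, b) = ((0.08315 + 0.4708i), 0) → ((0.0588 + 0.3329i), (0.0588 + 0.3329i))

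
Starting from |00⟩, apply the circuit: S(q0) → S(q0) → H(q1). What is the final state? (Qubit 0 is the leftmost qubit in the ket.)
1/√2|00⟩ + 1/√2|01⟩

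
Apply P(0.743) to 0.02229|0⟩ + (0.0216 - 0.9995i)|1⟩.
0.02229|0⟩ + (0.6921 - 0.7215i)|1⟩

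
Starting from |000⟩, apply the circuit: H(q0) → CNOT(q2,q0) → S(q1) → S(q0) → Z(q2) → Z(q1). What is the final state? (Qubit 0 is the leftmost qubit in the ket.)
1/√2|000⟩ + (1/√2)i|100⟩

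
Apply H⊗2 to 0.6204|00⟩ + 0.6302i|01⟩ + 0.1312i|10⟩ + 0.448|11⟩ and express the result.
(0.5342 + 0.3807i)|00⟩ + (0.0862 - 0.2495i)|01⟩ + (0.0862 + 0.2495i)|10⟩ + (0.5342 - 0.3807i)|11⟩

H⊗2 gives amp(|y⟩) = (1/2) Σ_x (−1)^(x·y) amp(|x⟩), where x·y is the number of positions in which both x and y have a 1.
|00⟩: (0.6204 + 0.6302i + 0.1312i + 0.448)/2 = (0.5342 + 0.3807i)
|01⟩: (0.6204 - 0.6302i + 0.1312i - 0.448)/2 = (0.0862 - 0.2495i)
|10⟩: (0.6204 + 0.6302i - 0.1312i - 0.448)/2 = (0.0862 + 0.2495i)
|11⟩: (0.6204 - 0.6302i - 0.1312i + 0.448)/2 = (0.5342 - 0.3807i)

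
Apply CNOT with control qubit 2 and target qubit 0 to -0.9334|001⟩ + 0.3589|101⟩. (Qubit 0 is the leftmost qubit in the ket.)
0.3589|001⟩ - 0.9334|101⟩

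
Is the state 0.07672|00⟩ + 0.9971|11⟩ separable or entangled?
Entangled

Writing the state as a|00⟩ + b|01⟩ + c|10⟩ + d|11⟩, it is a product state iff ad − bc = 0.
Here (a, b, c, d) = (0.07672, 0, 0, 0.9971): ad − bc = (0.07672)(0.9971) − (0)(0) = 0.0765 ≠ 0, so the state is entangled.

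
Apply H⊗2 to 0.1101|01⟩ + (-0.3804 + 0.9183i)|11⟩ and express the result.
(-0.1352 + 0.4592i)|00⟩ + (0.1352 - 0.4592i)|01⟩ + (0.2453 - 0.4592i)|10⟩ + (-0.2453 + 0.4592i)|11⟩

H⊗2 gives amp(|y⟩) = (1/2) Σ_x (−1)^(x·y) amp(|x⟩), where x·y is the number of positions in which both x and y have a 1.
|00⟩: (0.1101 + (-0.3804 + 0.9183i))/2 = (-0.1352 + 0.4592i)
|01⟩: (-0.1101 - (-0.3804 + 0.9183i))/2 = (0.1352 - 0.4592i)
|10⟩: (0.1101 - (-0.3804 + 0.9183i))/2 = (0.2453 - 0.4592i)
|11⟩: (-0.1101 + (-0.3804 + 0.9183i))/2 = (-0.2453 + 0.4592i)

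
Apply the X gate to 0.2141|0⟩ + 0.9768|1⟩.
0.9768|0⟩ + 0.2141|1⟩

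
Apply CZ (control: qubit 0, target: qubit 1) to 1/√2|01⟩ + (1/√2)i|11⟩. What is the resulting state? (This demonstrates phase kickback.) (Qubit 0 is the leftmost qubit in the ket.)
1/√2|01⟩ - (1/√2)i|11⟩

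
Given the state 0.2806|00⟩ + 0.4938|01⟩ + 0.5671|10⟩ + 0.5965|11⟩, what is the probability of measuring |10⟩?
0.3216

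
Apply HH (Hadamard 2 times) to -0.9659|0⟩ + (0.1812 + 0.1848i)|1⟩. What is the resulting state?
-0.9659|0⟩ + (0.1812 + 0.1848i)|1⟩

H² = I, so an even number of Hadamards cancels: H^2 = I and the state is unchanged.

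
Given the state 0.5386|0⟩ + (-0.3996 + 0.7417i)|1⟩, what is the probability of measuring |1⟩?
0.7098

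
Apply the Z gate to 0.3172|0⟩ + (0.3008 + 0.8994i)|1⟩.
0.3172|0⟩ + (-0.3008 - 0.8994i)|1⟩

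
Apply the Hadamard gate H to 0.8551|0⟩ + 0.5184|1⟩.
0.9712|0⟩ + 0.2381|1⟩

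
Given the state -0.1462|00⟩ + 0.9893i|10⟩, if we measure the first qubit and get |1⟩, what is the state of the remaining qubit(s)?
i|0⟩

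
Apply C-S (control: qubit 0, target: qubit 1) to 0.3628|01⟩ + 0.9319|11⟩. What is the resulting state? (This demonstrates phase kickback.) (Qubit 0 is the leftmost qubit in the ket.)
0.3628|01⟩ + 0.9319i|11⟩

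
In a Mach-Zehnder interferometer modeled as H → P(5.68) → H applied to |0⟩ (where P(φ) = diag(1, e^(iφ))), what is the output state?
(0.9118 - 0.2836i)|0⟩ + (0.08823 + 0.2836i)|1⟩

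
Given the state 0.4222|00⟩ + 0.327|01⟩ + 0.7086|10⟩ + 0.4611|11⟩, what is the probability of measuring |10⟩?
0.5021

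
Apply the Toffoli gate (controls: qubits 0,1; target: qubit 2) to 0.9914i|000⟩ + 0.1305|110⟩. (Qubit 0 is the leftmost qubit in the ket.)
0.9914i|000⟩ + 0.1305|111⟩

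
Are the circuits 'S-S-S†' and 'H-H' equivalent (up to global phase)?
No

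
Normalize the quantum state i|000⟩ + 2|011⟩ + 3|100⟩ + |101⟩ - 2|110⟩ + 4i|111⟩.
0.169i|000⟩ + 0.3381|011⟩ + 0.5071|100⟩ + 0.169|101⟩ - 0.3381|110⟩ + 0.6761i|111⟩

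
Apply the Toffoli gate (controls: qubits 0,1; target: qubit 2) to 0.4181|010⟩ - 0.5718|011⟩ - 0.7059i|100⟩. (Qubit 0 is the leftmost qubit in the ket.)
0.4181|010⟩ - 0.5718|011⟩ - 0.7059i|100⟩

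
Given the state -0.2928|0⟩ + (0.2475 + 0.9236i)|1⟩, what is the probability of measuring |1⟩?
0.9143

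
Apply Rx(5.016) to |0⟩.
-0.8059|0⟩ - 0.592i|1⟩

Rx(5.016) = [[cos(θ/2), −i·sin(θ/2)], [−i·sin(θ/2), cos(θ/2)]]; θ = 5.016, cos(θ/2) ≈ -0.805906, sin(θ/2) ≈ 0.592044.
With a = amp(|0⟩) = 1 and b = amp(|1⟩) = 0:
new amp(|0⟩) = (-0.805906)·a + (-0.592044i)·b = -0.8059
new amp(|1⟩) = (-0.592044i)·a + (-0.805906)·b = -0.592i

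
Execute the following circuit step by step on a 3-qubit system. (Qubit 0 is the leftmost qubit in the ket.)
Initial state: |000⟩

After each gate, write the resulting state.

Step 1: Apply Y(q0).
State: i|100⟩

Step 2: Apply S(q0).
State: -|100⟩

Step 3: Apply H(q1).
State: -1/√2|100⟩ - 1/√2|110⟩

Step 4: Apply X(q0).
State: -1/√2|000⟩ - 1/√2|010⟩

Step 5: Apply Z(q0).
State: -1/√2|000⟩ - 1/√2|010⟩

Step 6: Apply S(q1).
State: -1/√2|000⟩ - (1/√2)i|010⟩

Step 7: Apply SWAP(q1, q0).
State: -1/√2|000⟩ - (1/√2)i|100⟩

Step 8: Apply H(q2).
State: -1/2|000⟩ - 1/2|001⟩ - (1/2)i|100⟩ - (1/2)i|101⟩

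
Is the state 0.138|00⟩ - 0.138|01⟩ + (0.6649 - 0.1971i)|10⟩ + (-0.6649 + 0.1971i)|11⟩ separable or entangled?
Separable

Writing the state as a|00⟩ + b|01⟩ + c|10⟩ + d|11⟩, it is a product state iff ad − bc = 0.
Here (a, b, c, d) = (0.138, -0.138, (0.6649 - 0.1971i), (-0.6649 + 0.1971i)): ad − bc = (0.138)(-0.6649 + 0.1971i) − (-0.138)(0.6649 - 0.1971i) = 0, so the state is separable.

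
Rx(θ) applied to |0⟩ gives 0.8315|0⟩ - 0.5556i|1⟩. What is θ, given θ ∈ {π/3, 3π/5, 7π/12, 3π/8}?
3π/8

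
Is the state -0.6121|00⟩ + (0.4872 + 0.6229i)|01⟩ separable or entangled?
Separable

Writing the state as a|00⟩ + b|01⟩ + c|10⟩ + d|11⟩, it is a product state iff ad − bc = 0.
Here (a, b, c, d) = (-0.6121, (0.4872 + 0.6229i), 0, 0): ad − bc = (-0.6121)(0) − (0.4872 + 0.6229i)(0) = 0, so the state is separable.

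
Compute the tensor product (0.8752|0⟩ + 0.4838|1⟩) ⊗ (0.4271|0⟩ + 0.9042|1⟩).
0.3738|00⟩ + 0.7914|01⟩ + 0.2066|10⟩ + 0.4375|11⟩

amp(|b₁b₂…⟩) = product of the factor amplitudes for bits b₁, b₂, …; only kets whose every factor amplitude is nonzero survive.
|00⟩: (0.8752)(0.4271) = 0.3738
|01⟩: (0.8752)(0.9042) = 0.7914
|10⟩: (0.4838)(0.4271) = 0.2066
|11⟩: (0.4838)(0.9042) = 0.4375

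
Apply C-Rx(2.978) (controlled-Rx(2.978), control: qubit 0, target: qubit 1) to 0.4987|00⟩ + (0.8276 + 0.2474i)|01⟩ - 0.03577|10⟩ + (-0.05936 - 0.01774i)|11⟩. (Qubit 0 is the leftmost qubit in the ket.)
0.4987|00⟩ + (0.8276 + 0.2474i)|01⟩ + (-0.0206 + 0.05916i)|10⟩ + (-0.00485 + 0.0342i)|11⟩

C-Rx(2.978) leaves the control-|0⟩ kets |00⟩, |01⟩ unchanged and applies Rx(2.978) to qubit 1 on the control-|1⟩ pair (|10⟩, |11⟩).
Rx(2.978) = [[cos(θ/2), −i·sin(θ/2)], [−i·sin(θ/2), cos(θ/2)]]; θ = 2.978, cos(θ/2) ≈ 0.0817051, sin(θ/2) ≈ 0.996657.
With a = amp(|10⟩) = -0.03577 and b = amp(|11⟩) = (-0.05936 - 0.01774i):
new amp(|10⟩) = (0.0817051)·a + (-0.996657i)·b = (-0.0206 + 0.05916i)
new amp(|11⟩) = (-0.996657i)·a + (0.0817051)·b = (-0.00485 + 0.0342i)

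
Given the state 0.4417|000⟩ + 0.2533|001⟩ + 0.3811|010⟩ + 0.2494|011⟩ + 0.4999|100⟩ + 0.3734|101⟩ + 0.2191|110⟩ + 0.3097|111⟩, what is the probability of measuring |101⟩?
0.1394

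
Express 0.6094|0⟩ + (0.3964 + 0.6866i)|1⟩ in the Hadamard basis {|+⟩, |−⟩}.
(0.7112 + 0.4855i)|+⟩ + (0.1506 - 0.4855i)|−⟩

With |ψ⟩ = α|0⟩ + β|1⟩, the Hadamard-basis coefficients are ⟨+|ψ⟩ = (α + β)/√2 and ⟨−|ψ⟩ = (α − β)/√2.
Here α = 0.6094, β = (0.3964 + 0.6866i): (α + β)/√2 = (0.7112 + 0.4855i), (α − β)/√2 = (0.1506 - 0.4855i).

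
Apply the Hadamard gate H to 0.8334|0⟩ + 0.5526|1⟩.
0.98|0⟩ + 0.1986|1⟩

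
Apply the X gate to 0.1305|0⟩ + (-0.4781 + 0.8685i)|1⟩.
(-0.4781 + 0.8685i)|0⟩ + 0.1305|1⟩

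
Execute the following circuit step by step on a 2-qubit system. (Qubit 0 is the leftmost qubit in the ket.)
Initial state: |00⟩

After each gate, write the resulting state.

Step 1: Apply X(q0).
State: |10⟩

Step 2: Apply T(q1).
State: |10⟩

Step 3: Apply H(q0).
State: 1/√2|00⟩ - 1/√2|10⟩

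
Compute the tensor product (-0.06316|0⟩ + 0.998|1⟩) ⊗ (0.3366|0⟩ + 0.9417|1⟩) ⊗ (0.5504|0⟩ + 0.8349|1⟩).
-0.0117|000⟩ - 0.01775|001⟩ - 0.03274|010⟩ - 0.04966|011⟩ + 0.1849|100⟩ + 0.2805|101⟩ + 0.5173|110⟩ + 0.7847|111⟩

amp(|b₁b₂…⟩) = product of the factor amplitudes for bits b₁, b₂, …; only kets whose every factor amplitude is nonzero survive.
|000⟩: (-0.06316)(0.3366)(0.5504) = -0.0117
|001⟩: (-0.06316)(0.3366)(0.8349) = -0.01775
|010⟩: (-0.06316)(0.9417)(0.5504) = -0.03274
|011⟩: (-0.06316)(0.9417)(0.8349) = -0.04966
|100⟩: (0.998)(0.3366)(0.5504) = 0.1849
|101⟩: (0.998)(0.3366)(0.8349) = 0.2805
|110⟩: (0.998)(0.9417)(0.5504) = 0.5173
|111⟩: (0.998)(0.9417)(0.8349) = 0.7847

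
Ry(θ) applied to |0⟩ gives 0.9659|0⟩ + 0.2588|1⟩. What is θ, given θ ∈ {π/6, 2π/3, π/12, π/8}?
π/6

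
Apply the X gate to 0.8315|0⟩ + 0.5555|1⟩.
0.5555|0⟩ + 0.8315|1⟩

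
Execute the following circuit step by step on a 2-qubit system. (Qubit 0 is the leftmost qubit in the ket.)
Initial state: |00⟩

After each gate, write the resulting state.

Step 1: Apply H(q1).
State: 1/√2|00⟩ + 1/√2|01⟩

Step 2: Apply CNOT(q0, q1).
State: 1/√2|00⟩ + 1/√2|01⟩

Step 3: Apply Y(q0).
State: (1/√2)i|10⟩ + (1/√2)i|11⟩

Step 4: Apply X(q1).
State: (1/√2)i|10⟩ + (1/√2)i|11⟩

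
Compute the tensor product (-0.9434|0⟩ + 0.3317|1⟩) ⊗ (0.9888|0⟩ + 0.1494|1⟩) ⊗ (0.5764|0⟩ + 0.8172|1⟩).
-0.5377|000⟩ - 0.7623|001⟩ - 0.08124|010⟩ - 0.1152|011⟩ + 0.1891|100⟩ + 0.268|101⟩ + 0.02856|110⟩ + 0.0405|111⟩

amp(|b₁b₂…⟩) = product of the factor amplitudes for bits b₁, b₂, …; only kets whose every factor amplitude is nonzero survive.
|000⟩: (-0.9434)(0.9888)(0.5764) = -0.5377
|001⟩: (-0.9434)(0.9888)(0.8172) = -0.7623
|010⟩: (-0.9434)(0.1494)(0.5764) = -0.08124
|011⟩: (-0.9434)(0.1494)(0.8172) = -0.1152
|100⟩: (0.3317)(0.9888)(0.5764) = 0.1891
|101⟩: (0.3317)(0.9888)(0.8172) = 0.268
|110⟩: (0.3317)(0.1494)(0.5764) = 0.02856
|111⟩: (0.3317)(0.1494)(0.8172) = 0.0405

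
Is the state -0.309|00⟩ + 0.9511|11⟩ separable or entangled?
Entangled

Writing the state as a|00⟩ + b|01⟩ + c|10⟩ + d|11⟩, it is a product state iff ad − bc = 0.
Here (a, b, c, d) = (-0.309, 0, 0, 0.9511): ad − bc = (-0.309)(0.9511) − (0)(0) = -0.2939 ≠ 0, so the state is entangled.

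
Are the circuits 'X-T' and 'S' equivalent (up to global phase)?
No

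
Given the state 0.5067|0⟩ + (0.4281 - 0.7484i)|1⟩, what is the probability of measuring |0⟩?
0.2567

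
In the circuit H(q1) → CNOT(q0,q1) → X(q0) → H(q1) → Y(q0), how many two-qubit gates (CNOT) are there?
1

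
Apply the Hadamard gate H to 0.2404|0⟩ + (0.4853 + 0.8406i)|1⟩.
(0.5131 + 0.5944i)|0⟩ + (-0.1732 - 0.5944i)|1⟩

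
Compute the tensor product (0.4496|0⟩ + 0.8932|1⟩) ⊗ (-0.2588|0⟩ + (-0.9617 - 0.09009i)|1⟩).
-0.1164|00⟩ + (-0.4324 - 0.0405i)|01⟩ - 0.2312|10⟩ + (-0.859 - 0.08047i)|11⟩

amp(|b₁b₂…⟩) = product of the factor amplitudes for bits b₁, b₂, …; only kets whose every factor amplitude is nonzero survive.
|00⟩: (0.4496)(-0.2588) = -0.1164
|01⟩: (0.4496)(-0.9617 - 0.09009i) = (-0.4324 - 0.0405i)
|10⟩: (0.8932)(-0.2588) = -0.2312
|11⟩: (0.8932)(-0.9617 - 0.09009i) = (-0.859 - 0.08047i)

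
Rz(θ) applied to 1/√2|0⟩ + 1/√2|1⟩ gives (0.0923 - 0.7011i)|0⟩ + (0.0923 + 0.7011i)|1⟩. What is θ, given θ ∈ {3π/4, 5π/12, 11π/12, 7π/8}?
11π/12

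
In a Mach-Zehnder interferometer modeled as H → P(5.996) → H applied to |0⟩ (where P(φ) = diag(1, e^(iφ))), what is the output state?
(0.9795 - 0.1416i)|0⟩ + (0.02048 + 0.1416i)|1⟩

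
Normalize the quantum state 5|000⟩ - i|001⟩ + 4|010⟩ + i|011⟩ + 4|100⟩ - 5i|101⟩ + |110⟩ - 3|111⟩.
0.5157|000⟩ - 0.1031i|001⟩ + 0.4126|010⟩ + 0.1031i|011⟩ + 0.4126|100⟩ - 0.5157i|101⟩ + 0.1031|110⟩ - 0.3094|111⟩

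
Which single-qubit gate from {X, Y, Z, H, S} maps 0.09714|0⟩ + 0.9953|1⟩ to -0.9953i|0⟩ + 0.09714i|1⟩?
Y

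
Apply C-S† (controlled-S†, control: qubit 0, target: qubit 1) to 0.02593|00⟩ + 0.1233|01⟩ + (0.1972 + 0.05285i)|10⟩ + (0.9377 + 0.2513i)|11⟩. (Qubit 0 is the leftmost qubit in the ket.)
0.02593|00⟩ + 0.1233|01⟩ + (0.1972 + 0.05285i)|10⟩ + (0.2513 - 0.9377i)|11⟩

C-S† leaves the control-|0⟩ kets |00⟩, |01⟩ unchanged and applies S† to qubit 1 on the control-|1⟩ pair (|10⟩, |11⟩).
S† = [[1, 0], [0, -i]].
With a = amp(|10⟩) = (0.1972 + 0.05285i) and b = amp(|11⟩) = (0.9377 + 0.2513i):
new amp(|10⟩) = (1)·a = (0.1972 + 0.05285i)
new amp(|11⟩) = (-i)·b = (0.2513 - 0.9377i)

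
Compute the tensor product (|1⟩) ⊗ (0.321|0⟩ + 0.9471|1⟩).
0.321|10⟩ + 0.9471|11⟩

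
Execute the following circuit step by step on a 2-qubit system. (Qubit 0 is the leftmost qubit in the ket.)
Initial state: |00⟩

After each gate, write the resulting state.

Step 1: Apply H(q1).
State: 1/√2|00⟩ + 1/√2|01⟩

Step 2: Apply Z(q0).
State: 1/√2|00⟩ + 1/√2|01⟩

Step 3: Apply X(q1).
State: 1/√2|00⟩ + 1/√2|01⟩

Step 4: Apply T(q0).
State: 1/√2|00⟩ + 1/√2|01⟩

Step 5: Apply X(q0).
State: 1/√2|10⟩ + 1/√2|11⟩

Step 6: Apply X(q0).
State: 1/√2|00⟩ + 1/√2|01⟩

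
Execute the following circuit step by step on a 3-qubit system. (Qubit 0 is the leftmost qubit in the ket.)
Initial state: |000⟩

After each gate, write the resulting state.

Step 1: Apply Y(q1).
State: i|010⟩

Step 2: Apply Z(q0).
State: i|010⟩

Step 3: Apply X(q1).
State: i|000⟩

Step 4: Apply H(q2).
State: (1/√2)i|000⟩ + (1/√2)i|001⟩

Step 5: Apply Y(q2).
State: 1/√2|000⟩ - 1/√2|001⟩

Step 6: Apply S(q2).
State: 1/√2|000⟩ - (1/√2)i|001⟩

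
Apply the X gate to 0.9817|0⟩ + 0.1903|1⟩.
0.1903|0⟩ + 0.9817|1⟩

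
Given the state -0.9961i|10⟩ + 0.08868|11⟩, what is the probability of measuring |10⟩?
0.9922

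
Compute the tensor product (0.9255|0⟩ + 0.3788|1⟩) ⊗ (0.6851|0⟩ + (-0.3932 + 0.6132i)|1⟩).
0.6341|00⟩ + (-0.3639 + 0.5675i)|01⟩ + 0.2595|10⟩ + (-0.1489 + 0.2323i)|11⟩

amp(|b₁b₂…⟩) = product of the factor amplitudes for bits b₁, b₂, …; only kets whose every factor amplitude is nonzero survive.
|00⟩: (0.9255)(0.6851) = 0.6341
|01⟩: (0.9255)(-0.3932 + 0.6132i) = (-0.3639 + 0.5675i)
|10⟩: (0.3788)(0.6851) = 0.2595
|11⟩: (0.3788)(-0.3932 + 0.6132i) = (-0.1489 + 0.2323i)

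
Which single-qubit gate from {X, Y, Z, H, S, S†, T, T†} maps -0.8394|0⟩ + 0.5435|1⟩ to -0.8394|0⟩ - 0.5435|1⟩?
Z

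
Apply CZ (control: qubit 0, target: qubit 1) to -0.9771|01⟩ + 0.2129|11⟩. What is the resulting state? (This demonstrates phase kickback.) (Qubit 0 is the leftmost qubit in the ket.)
-0.9771|01⟩ - 0.2129|11⟩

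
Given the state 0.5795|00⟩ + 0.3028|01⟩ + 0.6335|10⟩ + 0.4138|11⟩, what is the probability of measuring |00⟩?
0.3358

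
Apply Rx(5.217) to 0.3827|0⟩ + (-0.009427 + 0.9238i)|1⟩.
(0.1399 + 0.004791i)|0⟩ + (0.008119 - 0.9901i)|1⟩

Rx(5.217) = [[cos(θ/2), −i·sin(θ/2)], [−i·sin(θ/2), cos(θ/2)]]; θ = 5.217, cos(θ/2) ≈ -0.86124, sin(θ/2) ≈ 0.508199.
With a = amp(|0⟩) = 0.3827 and b = amp(|1⟩) = (-0.009427 + 0.9238i):
new amp(|0⟩) = (-0.86124)·a + (-0.508199i)·b = (0.1399 + 0.004791i)
new amp(|1⟩) = (-0.508199i)·a + (-0.86124)·b = (0.008119 - 0.9901i)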